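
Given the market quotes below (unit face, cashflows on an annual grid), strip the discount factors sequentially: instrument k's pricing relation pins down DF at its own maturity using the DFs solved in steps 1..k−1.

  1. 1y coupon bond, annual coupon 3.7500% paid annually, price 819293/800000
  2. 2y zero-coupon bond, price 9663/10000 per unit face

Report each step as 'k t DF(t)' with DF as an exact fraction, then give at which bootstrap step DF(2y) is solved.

1 1 9871/10000
2 2 9663/10000
DF(2y) is solved at step 2

step 1 [1y] bond c/1=3/80: DF=(819293/800000 − 3/80·(0))/(1+3/80) = 9871/10000 ≈ 0.987100
step 2 [2y] zero: DF = P = 9663/10000 ≈ 0.966300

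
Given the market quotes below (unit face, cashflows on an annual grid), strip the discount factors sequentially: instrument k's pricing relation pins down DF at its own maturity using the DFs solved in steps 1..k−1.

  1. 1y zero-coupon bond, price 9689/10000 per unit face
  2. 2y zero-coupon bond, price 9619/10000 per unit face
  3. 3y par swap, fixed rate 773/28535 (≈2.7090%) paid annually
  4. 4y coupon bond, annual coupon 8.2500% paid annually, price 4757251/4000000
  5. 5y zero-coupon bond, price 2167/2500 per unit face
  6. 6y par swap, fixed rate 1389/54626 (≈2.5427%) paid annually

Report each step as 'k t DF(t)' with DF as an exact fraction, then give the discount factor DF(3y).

step 1 [1y] zero: DF = P = 9689/10000 ≈ 0.968900
step 2 [2y] zero: DF = P = 9619/10000 ≈ 0.961900
step 3 [3y] swap r/1=773/28535: DF=(1 − 773/28535·(0.968900+0.961900))/(1+773/28535) = 9227/10000 ≈ 0.922700
step 4 [4y] bond c/1=33/400: DF=(4757251/4000000 − 33/400·(0.968900+0.961900+0.922700))/(1+33/400) = 2203/2500 ≈ 0.881200
step 5 [5y] zero: DF = P = 2167/2500 ≈ 0.866800
step 6 [6y] swap r/1=1389/54626: DF=(1 − 1389/54626·(0.968900+0.961900+0.922700+0.881200+0.866800))/(1+1389/54626) = 8611/10000 ≈ 0.861100

1 1 9689/10000
2 2 9619/10000
3 3 9227/10000
4 4 2203/2500
5 5 2167/2500
6 6 8611/10000
DF(3y) = 9227/10000 ≈ 0.922700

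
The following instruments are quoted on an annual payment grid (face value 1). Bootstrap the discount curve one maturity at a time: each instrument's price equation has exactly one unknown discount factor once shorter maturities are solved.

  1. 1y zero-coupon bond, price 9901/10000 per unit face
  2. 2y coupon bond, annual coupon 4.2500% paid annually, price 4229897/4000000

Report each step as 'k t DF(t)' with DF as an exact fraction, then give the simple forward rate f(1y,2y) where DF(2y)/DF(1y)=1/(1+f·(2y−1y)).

step 1 [1y] zero: DF = P = 9901/10000 ≈ 0.990100
step 2 [2y] bond c/1=17/400: DF=(4229897/4000000 − 17/400·(0.990100))/(1+17/400) = 487/500 ≈ 0.974000

1 1 9901/10000
2 2 487/500
f(1y,2y) = ((9901/10000)/(487/500) − 1)/(1) = 161/9740 ≈ 1.6530%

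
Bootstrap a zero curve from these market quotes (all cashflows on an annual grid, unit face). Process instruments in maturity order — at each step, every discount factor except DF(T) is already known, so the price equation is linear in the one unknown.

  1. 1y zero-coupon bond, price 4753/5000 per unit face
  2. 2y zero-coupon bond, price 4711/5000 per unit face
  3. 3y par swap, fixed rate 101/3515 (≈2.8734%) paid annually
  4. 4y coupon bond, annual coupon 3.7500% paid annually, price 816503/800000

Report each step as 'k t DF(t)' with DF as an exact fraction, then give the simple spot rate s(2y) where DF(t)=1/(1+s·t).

step 1 [1y] zero: DF = P = 4753/5000 ≈ 0.950600
step 2 [2y] zero: DF = P = 4711/5000 ≈ 0.942200
step 3 [3y] swap r/1=101/3515: DF=(1 − 101/3515·(0.950600+0.942200))/(1+101/3515) = 1149/1250 ≈ 0.919200
step 4 [4y] bond c/1=3/80: DF=(816503/800000 − 3/80·(0.950600+0.942200+0.919200))/(1+3/80) = 8821/10000 ≈ 0.882100

1 1 4753/5000
2 2 4711/5000
3 3 1149/1250
4 4 8821/10000
s(2y) = (1/(4711/5000) − 1)/(2) = 289/9422 ≈ 3.0673%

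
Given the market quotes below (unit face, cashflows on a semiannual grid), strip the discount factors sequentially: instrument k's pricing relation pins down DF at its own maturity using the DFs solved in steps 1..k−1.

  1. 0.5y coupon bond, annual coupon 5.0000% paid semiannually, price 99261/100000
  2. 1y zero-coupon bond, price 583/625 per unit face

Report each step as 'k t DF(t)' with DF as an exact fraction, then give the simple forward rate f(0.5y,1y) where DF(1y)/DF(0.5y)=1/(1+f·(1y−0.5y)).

1 1/2 2421/2500
2 1 583/625
f(0.5y,1y) = ((2421/2500)/(583/625) − 1)/(1/2) = 89/1166 ≈ 7.6329%

step 1 [0.5y] bond c/2=1/40: DF=(99261/100000 − 1/40·(0))/(1+1/40) = 2421/2500 ≈ 0.968400
step 2 [1y] zero: DF = P = 583/625 ≈ 0.932800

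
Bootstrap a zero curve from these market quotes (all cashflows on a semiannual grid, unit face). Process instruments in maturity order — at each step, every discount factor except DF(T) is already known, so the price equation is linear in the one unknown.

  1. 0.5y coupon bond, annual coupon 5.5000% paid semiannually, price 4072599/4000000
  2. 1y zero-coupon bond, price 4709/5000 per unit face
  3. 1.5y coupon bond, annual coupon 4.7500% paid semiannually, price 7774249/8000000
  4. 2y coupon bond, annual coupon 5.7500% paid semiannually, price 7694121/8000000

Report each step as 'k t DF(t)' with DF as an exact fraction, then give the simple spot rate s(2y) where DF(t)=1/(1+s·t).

step 1 [0.5y] bond c/2=11/400: DF=(4072599/4000000 − 11/400·(0))/(1+11/400) = 9909/10000 ≈ 0.990900
step 2 [1y] zero: DF = P = 4709/5000 ≈ 0.941800
step 3 [1.5y] bond c/2=19/800: DF=(7774249/8000000 − 19/800·(0.990900+0.941800))/(1+19/800) = 2261/2500 ≈ 0.904400
step 4 [2y] bond c/2=23/800: DF=(7694121/8000000 − 23/800·(0.990900+0.941800+0.904400))/(1+23/800) = 2139/2500 ≈ 0.855600

1 1/2 9909/10000
2 1 4709/5000
3 3/2 2261/2500
4 2 2139/2500
s(2y) = (1/(2139/2500) − 1)/(2) = 361/4278 ≈ 8.4385%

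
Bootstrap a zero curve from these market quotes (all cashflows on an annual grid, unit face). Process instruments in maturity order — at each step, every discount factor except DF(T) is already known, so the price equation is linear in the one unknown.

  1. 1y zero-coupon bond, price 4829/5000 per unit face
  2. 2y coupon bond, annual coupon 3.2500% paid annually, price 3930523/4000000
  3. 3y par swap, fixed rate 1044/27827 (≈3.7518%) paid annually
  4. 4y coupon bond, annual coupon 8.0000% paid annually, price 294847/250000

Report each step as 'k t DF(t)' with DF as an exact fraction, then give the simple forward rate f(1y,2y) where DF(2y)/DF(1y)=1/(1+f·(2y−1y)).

step 1 [1y] zero: DF = P = 4829/5000 ≈ 0.965800
step 2 [2y] bond c/1=13/400: DF=(3930523/4000000 − 13/400·(0.965800))/(1+13/400) = 9213/10000 ≈ 0.921300
step 3 [3y] swap r/1=1044/27827: DF=(1 − 1044/27827·(0.965800+0.921300))/(1+1044/27827) = 2239/2500 ≈ 0.895600
step 4 [4y] bond c/1=2/25: DF=(294847/250000 − 2/25·(0.965800+0.921300+0.895600))/(1+2/25) = 8859/10000 ≈ 0.885900

1 1 4829/5000
2 2 9213/10000
3 3 2239/2500
4 4 8859/10000
f(1y,2y) = ((4829/5000)/(9213/10000) − 1)/(1) = 445/9213 ≈ 4.8301%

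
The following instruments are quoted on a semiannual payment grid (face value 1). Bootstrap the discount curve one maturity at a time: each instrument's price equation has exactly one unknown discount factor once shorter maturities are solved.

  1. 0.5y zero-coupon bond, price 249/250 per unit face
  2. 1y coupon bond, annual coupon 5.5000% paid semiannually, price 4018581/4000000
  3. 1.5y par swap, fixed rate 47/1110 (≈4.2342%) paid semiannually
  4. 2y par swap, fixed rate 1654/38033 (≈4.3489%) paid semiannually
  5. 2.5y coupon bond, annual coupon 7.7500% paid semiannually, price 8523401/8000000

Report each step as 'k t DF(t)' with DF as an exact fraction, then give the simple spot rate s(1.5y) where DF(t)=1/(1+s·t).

1 1/2 249/250
2 1 9511/10000
3 3/2 9389/10000
4 2 9173/10000
5 5/2 4419/5000
s(1.5y) = (1/(9389/10000) − 1)/(3/2) = 1222/28167 ≈ 4.3384%

step 1 [0.5y] zero: DF = P = 249/250 ≈ 0.996000
step 2 [1y] bond c/2=11/400: DF=(4018581/4000000 − 11/400·(0.996000))/(1+11/400) = 9511/10000 ≈ 0.951100
step 3 [1.5y] swap r/2=47/2220: DF=(1 − 47/2220·(0.996000+0.951100))/(1+47/2220) = 9389/10000 ≈ 0.938900
step 4 [2y] swap r/2=827/38033: DF=(1 − 827/38033·(0.996000+0.951100+0.938900))/(1+827/38033) = 9173/10000 ≈ 0.917300
step 5 [2.5y] bond c/2=31/800: DF=(8523401/8000000 − 31/800·(0.996000+0.951100+0.938900+0.917300))/(1+31/800) = 4419/5000 ≈ 0.883800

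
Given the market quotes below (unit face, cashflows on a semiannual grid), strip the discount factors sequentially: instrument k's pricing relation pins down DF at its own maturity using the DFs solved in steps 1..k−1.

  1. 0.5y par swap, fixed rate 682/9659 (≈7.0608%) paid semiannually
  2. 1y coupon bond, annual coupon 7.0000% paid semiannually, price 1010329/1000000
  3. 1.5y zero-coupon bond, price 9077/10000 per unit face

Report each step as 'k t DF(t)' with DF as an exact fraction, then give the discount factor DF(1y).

1 1/2 9659/10000
2 1 1887/2000
3 3/2 9077/10000
DF(1y) = 1887/2000 ≈ 0.943500

step 1 [0.5y] swap r/2=341/9659: DF=(1 − 341/9659·(0))/(1+341/9659) = 9659/10000 ≈ 0.965900
step 2 [1y] bond c/2=7/200: DF=(1010329/1000000 − 7/200·(0.965900))/(1+7/200) = 1887/2000 ≈ 0.943500
step 3 [1.5y] zero: DF = P = 9077/10000 ≈ 0.907700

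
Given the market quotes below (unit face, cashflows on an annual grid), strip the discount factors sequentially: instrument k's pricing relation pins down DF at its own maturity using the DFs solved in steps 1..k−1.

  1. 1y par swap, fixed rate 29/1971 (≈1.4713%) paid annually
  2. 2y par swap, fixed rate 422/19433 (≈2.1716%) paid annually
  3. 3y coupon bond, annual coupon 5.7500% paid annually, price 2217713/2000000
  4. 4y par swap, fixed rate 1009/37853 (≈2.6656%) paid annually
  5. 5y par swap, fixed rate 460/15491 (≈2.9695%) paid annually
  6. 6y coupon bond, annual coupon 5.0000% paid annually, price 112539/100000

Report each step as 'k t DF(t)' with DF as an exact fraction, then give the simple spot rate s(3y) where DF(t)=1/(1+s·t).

step 1 [1y] swap r/1=29/1971: DF=(1 − 29/1971·(0))/(1+29/1971) = 1971/2000 ≈ 0.985500
step 2 [2y] swap r/1=422/19433: DF=(1 − 422/19433·(0.985500))/(1+422/19433) = 4789/5000 ≈ 0.957800
step 3 [3y] bond c/1=23/400: DF=(2217713/2000000 − 23/400·(0.985500+0.957800))/(1+23/400) = 9429/10000 ≈ 0.942900
step 4 [4y] swap r/1=1009/37853: DF=(1 − 1009/37853·(0.985500+0.957800+0.942900))/(1+1009/37853) = 8991/10000 ≈ 0.899100
step 5 [5y] swap r/1=460/15491: DF=(1 − 460/15491·(0.985500+0.957800+0.942900+0.899100))/(1+460/15491) = 431/500 ≈ 0.862000
step 6 [6y] bond c/1=1/20: DF=(112539/100000 − 1/20·(0.985500+0.957800+0.942900+0.899100+0.862000))/(1+1/20) = 1701/2000 ≈ 0.850500

1 1 1971/2000
2 2 4789/5000
3 3 9429/10000
4 4 8991/10000
5 5 431/500
6 6 1701/2000
s(3y) = (1/(9429/10000) − 1)/(3) = 571/28287 ≈ 2.0186%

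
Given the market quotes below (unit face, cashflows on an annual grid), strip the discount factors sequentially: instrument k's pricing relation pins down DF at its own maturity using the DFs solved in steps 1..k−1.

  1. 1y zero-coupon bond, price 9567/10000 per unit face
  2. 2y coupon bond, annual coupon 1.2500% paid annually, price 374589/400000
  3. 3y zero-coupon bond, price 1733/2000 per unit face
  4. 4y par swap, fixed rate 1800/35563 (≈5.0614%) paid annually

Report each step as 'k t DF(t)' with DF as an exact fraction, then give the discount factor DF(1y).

step 1 [1y] zero: DF = P = 9567/10000 ≈ 0.956700
step 2 [2y] bond c/1=1/80: DF=(374589/400000 − 1/80·(0.956700))/(1+1/80) = 9131/10000 ≈ 0.913100
step 3 [3y] zero: DF = P = 1733/2000 ≈ 0.866500
step 4 [4y] swap r/1=1800/35563: DF=(1 − 1800/35563·(0.956700+0.913100+0.866500))/(1+1800/35563) = 41/50 ≈ 0.820000

1 1 9567/10000
2 2 9131/10000
3 3 1733/2000
4 4 41/50
DF(1y) = 9567/10000 ≈ 0.956700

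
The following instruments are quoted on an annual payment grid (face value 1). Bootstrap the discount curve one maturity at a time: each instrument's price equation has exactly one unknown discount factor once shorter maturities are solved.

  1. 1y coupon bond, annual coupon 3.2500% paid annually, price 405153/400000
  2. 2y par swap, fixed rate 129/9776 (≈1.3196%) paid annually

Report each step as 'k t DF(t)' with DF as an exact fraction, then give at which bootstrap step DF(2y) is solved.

step 1 [1y] bond c/1=13/400: DF=(405153/400000 − 13/400·(0))/(1+13/400) = 981/1000 ≈ 0.981000
step 2 [2y] swap r/1=129/9776: DF=(1 − 129/9776·(0.981000))/(1+129/9776) = 4871/5000 ≈ 0.974200

1 1 981/1000
2 2 4871/5000
DF(2y) is solved at step 2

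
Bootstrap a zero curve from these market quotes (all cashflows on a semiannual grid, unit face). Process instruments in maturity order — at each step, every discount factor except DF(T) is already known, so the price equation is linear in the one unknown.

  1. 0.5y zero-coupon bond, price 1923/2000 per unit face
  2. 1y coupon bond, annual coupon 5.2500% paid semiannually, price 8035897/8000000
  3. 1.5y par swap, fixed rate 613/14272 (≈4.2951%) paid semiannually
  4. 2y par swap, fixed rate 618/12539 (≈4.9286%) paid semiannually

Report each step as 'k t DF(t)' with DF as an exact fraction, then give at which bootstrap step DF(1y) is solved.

step 1 [0.5y] zero: DF = P = 1923/2000 ≈ 0.961500
step 2 [1y] bond c/2=21/800: DF=(8035897/8000000 − 21/800·(0.961500))/(1+21/800) = 4771/5000 ≈ 0.954200
step 3 [1.5y] swap r/2=613/28544: DF=(1 − 613/28544·(0.961500+0.954200))/(1+613/28544) = 9387/10000 ≈ 0.938700
step 4 [2y] swap r/2=309/12539: DF=(1 − 309/12539·(0.961500+0.954200+0.938700))/(1+309/12539) = 9073/10000 ≈ 0.907300

1 1/2 1923/2000
2 1 4771/5000
3 3/2 9387/10000
4 2 9073/10000
DF(1y) is solved at step 2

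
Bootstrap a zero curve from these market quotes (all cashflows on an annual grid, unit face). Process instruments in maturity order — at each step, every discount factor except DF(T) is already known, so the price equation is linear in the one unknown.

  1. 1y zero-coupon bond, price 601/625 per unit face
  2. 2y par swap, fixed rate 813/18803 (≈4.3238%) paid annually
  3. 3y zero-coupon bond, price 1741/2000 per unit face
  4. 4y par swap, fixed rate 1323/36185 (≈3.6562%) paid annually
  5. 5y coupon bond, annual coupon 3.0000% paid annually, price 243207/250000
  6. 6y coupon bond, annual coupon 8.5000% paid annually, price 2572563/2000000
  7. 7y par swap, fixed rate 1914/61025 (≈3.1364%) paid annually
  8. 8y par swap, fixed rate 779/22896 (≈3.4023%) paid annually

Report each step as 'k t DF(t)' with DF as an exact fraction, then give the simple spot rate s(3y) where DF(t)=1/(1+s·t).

1 1 601/625
2 2 9187/10000
3 3 1741/2000
4 4 8677/10000
5 5 8391/10000
6 6 8363/10000
7 7 4043/5000
8 8 7663/10000
s(3y) = (1/(1741/2000) − 1)/(3) = 259/5223 ≈ 4.9588%

step 1 [1y] zero: DF = P = 601/625 ≈ 0.961600
step 2 [2y] swap r/1=813/18803: DF=(1 − 813/18803·(0.961600))/(1+813/18803) = 9187/10000 ≈ 0.918700
step 3 [3y] zero: DF = P = 1741/2000 ≈ 0.870500
step 4 [4y] swap r/1=1323/36185: DF=(1 − 1323/36185·(0.961600+0.918700+0.870500))/(1+1323/36185) = 8677/10000 ≈ 0.867700
step 5 [5y] bond c/1=3/100: DF=(243207/250000 − 3/100·(0.961600+0.918700+0.870500+0.867700))/(1+3/100) = 8391/10000 ≈ 0.839100
step 6 [6y] bond c/1=17/200: DF=(2572563/2000000 − 17/200·(0.961600+0.918700+0.870500+0.867700+0.839100))/(1+17/200) = 8363/10000 ≈ 0.836300
step 7 [7y] swap r/1=1914/61025: DF=(1 − 1914/61025·(0.961600+0.918700+0.870500+0.867700+0.839100+0.836300))/(1+1914/61025) = 4043/5000 ≈ 0.808600
step 8 [8y] swap r/1=779/22896: DF=(1 − 779/22896·(0.961600+0.918700+0.870500+0.867700+0.839100+0.836300+0.808600))/(1+779/22896) = 7663/10000 ≈ 0.766300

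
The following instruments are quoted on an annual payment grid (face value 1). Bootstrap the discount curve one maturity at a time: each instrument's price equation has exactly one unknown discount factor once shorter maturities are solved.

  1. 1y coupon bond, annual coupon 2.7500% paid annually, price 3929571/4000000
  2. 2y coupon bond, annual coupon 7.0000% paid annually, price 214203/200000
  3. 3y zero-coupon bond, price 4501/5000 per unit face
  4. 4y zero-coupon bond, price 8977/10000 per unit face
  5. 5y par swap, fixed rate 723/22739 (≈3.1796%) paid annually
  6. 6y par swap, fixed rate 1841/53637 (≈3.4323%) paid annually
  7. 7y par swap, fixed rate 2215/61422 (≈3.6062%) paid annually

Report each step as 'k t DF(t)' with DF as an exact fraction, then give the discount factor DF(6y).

step 1 [1y] bond c/1=11/400: DF=(3929571/4000000 − 11/400·(0))/(1+11/400) = 9561/10000 ≈ 0.956100
step 2 [2y] bond c/1=7/100: DF=(214203/200000 − 7/100·(0.956100))/(1+7/100) = 1173/1250 ≈ 0.938400
step 3 [3y] zero: DF = P = 4501/5000 ≈ 0.900200
step 4 [4y] zero: DF = P = 8977/10000 ≈ 0.897700
step 5 [5y] swap r/1=723/22739: DF=(1 − 723/22739·(0.956100+0.938400+0.900200+0.897700))/(1+723/22739) = 4277/5000 ≈ 0.855400
step 6 [6y] swap r/1=1841/53637: DF=(1 − 1841/53637·(0.956100+0.938400+0.900200+0.897700+0.855400))/(1+1841/53637) = 8159/10000 ≈ 0.815900
step 7 [7y] swap r/1=2215/61422: DF=(1 − 2215/61422·(0.956100+0.938400+0.900200+0.897700+0.855400+0.815900))/(1+2215/61422) = 1557/2000 ≈ 0.778500

1 1 9561/10000
2 2 1173/1250
3 3 4501/5000
4 4 8977/10000
5 5 4277/5000
6 6 8159/10000
7 7 1557/2000
DF(6y) = 8159/10000 ≈ 0.815900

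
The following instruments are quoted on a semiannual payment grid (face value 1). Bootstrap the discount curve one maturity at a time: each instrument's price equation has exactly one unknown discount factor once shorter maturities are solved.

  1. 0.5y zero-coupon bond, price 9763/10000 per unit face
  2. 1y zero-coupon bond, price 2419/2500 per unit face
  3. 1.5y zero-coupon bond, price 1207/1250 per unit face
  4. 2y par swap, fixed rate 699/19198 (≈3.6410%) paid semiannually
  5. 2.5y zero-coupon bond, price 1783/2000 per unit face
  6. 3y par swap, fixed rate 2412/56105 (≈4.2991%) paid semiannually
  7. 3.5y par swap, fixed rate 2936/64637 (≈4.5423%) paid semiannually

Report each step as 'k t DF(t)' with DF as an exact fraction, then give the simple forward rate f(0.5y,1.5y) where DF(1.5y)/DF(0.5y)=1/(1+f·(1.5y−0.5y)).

1 1/2 9763/10000
2 1 2419/2500
3 3/2 1207/1250
4 2 9301/10000
5 5/2 1783/2000
6 3 4397/5000
7 7/2 2133/2500
f(0.5y,1.5y) = ((9763/10000)/(1207/1250) − 1)/(1) = 107/9656 ≈ 1.1081%

step 1 [0.5y] zero: DF = P = 9763/10000 ≈ 0.976300
step 2 [1y] zero: DF = P = 2419/2500 ≈ 0.967600
step 3 [1.5y] zero: DF = P = 1207/1250 ≈ 0.965600
step 4 [2y] swap r/2=699/38396: DF=(1 − 699/38396·(0.976300+0.967600+0.965600))/(1+699/38396) = 9301/10000 ≈ 0.930100
step 5 [2.5y] zero: DF = P = 1783/2000 ≈ 0.891500
step 6 [3y] swap r/2=1206/56105: DF=(1 − 1206/56105·(0.976300+0.967600+0.965600+0.930100+0.891500))/(1+1206/56105) = 4397/5000 ≈ 0.879400
step 7 [3.5y] swap r/2=1468/64637: DF=(1 − 1468/64637·(0.976300+0.967600+0.965600+0.930100+0.891500+0.879400))/(1+1468/64637) = 2133/2500 ≈ 0.853200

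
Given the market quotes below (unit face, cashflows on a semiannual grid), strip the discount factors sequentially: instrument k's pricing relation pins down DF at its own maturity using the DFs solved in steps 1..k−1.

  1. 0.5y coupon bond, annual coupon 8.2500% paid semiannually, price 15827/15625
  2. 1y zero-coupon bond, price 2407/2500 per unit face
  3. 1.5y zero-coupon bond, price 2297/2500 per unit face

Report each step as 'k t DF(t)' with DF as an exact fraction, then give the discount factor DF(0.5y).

step 1 [0.5y] bond c/2=33/800: DF=(15827/15625 − 33/800·(0))/(1+33/800) = 608/625 ≈ 0.972800
step 2 [1y] zero: DF = P = 2407/2500 ≈ 0.962800
step 3 [1.5y] zero: DF = P = 2297/2500 ≈ 0.918800

1 1/2 608/625
2 1 2407/2500
3 3/2 2297/2500
DF(0.5y) = 608/625 ≈ 0.972800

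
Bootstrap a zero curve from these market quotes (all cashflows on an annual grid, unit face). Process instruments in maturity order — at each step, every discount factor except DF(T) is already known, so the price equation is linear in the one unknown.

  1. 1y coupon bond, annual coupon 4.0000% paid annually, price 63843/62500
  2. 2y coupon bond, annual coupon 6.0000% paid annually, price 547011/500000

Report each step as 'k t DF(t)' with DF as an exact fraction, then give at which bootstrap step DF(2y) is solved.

step 1 [1y] bond c/1=1/25: DF=(63843/62500 − 1/25·(0))/(1+1/25) = 4911/5000 ≈ 0.982200
step 2 [2y] bond c/1=3/50: DF=(547011/500000 − 3/50·(0.982200))/(1+3/50) = 1953/2000 ≈ 0.976500

1 1 4911/5000
2 2 1953/2000
DF(2y) is solved at step 2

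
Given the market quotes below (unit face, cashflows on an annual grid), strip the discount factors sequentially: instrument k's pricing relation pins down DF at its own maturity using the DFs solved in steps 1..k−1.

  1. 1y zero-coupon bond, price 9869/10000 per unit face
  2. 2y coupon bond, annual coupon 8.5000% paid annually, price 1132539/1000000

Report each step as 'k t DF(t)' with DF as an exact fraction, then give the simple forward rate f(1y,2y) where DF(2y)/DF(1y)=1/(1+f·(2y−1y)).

step 1 [1y] zero: DF = P = 9869/10000 ≈ 0.986900
step 2 [2y] bond c/1=17/200: DF=(1132539/1000000 − 17/200·(0.986900))/(1+17/200) = 1933/2000 ≈ 0.966500

1 1 9869/10000
2 2 1933/2000
f(1y,2y) = ((9869/10000)/(1933/2000) − 1)/(1) = 204/9665 ≈ 2.1107%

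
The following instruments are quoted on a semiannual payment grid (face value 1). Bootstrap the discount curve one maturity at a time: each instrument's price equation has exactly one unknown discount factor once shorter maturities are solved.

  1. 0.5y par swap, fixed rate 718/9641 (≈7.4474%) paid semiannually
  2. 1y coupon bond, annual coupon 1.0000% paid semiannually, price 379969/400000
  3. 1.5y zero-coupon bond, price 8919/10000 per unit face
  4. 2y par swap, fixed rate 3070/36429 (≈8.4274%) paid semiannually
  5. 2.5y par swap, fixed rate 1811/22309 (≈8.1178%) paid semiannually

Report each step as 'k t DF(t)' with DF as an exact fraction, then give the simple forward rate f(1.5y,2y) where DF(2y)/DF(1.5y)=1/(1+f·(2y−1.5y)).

step 1 [0.5y] swap r/2=359/9641: DF=(1 − 359/9641·(0))/(1+359/9641) = 9641/10000 ≈ 0.964100
step 2 [1y] bond c/2=1/200: DF=(379969/400000 − 1/200·(0.964100))/(1+1/200) = 2351/2500 ≈ 0.940400
step 3 [1.5y] zero: DF = P = 8919/10000 ≈ 0.891900
step 4 [2y] swap r/2=1535/36429: DF=(1 − 1535/36429·(0.964100+0.940400+0.891900))/(1+1535/36429) = 1693/2000 ≈ 0.846500
step 5 [2.5y] swap r/2=1811/44618: DF=(1 − 1811/44618·(0.964100+0.940400+0.891900+0.846500))/(1+1811/44618) = 8189/10000 ≈ 0.818900

1 1/2 9641/10000
2 1 2351/2500
3 3/2 8919/10000
4 2 1693/2000
5 5/2 8189/10000
f(1.5y,2y) = ((8919/10000)/(1693/2000) − 1)/(1/2) = 908/8465 ≈ 10.7265%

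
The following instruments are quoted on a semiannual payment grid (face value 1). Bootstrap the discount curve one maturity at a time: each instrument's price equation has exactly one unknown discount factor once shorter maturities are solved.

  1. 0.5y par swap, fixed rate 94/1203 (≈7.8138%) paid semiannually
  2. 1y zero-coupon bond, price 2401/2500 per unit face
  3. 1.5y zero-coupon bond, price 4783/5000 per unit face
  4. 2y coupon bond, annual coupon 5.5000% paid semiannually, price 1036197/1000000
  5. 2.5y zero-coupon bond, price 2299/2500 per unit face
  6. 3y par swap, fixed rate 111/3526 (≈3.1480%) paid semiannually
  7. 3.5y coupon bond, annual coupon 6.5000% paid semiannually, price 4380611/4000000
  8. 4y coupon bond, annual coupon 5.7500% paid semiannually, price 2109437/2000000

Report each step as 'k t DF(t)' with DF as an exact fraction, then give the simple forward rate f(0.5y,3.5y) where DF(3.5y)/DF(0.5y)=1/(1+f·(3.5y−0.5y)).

1 1/2 1203/1250
2 1 2401/2500
3 3/2 4783/5000
4 2 4657/5000
5 5/2 2299/2500
6 3 1139/1250
7 7/2 8831/10000
8 4 8429/10000
f(0.5y,3.5y) = ((1203/1250)/(8831/10000) − 1)/(3) = 793/26493 ≈ 2.9932%

step 1 [0.5y] swap r/2=47/1203: DF=(1 − 47/1203·(0))/(1+47/1203) = 1203/1250 ≈ 0.962400
step 2 [1y] zero: DF = P = 2401/2500 ≈ 0.960400
step 3 [1.5y] zero: DF = P = 4783/5000 ≈ 0.956600
step 4 [2y] bond c/2=11/400: DF=(1036197/1000000 − 11/400·(0.962400+0.960400+0.956600))/(1+11/400) = 4657/5000 ≈ 0.931400
step 5 [2.5y] zero: DF = P = 2299/2500 ≈ 0.919600
step 6 [3y] swap r/2=111/7052: DF=(1 − 111/7052·(0.962400+0.960400+0.956600+0.931400+0.919600))/(1+111/7052) = 1139/1250 ≈ 0.911200
step 7 [3.5y] bond c/2=13/400: DF=(4380611/4000000 − 13/400·(0.962400+0.960400+0.956600+0.931400+0.919600+0.911200))/(1+13/400) = 8831/10000 ≈ 0.883100
step 8 [4y] bond c/2=23/800: DF=(2109437/2000000 − 23/800·(0.962400+0.960400+0.956600+0.931400+0.919600+0.911200+0.883100))/(1+23/800) = 8429/10000 ≈ 0.842900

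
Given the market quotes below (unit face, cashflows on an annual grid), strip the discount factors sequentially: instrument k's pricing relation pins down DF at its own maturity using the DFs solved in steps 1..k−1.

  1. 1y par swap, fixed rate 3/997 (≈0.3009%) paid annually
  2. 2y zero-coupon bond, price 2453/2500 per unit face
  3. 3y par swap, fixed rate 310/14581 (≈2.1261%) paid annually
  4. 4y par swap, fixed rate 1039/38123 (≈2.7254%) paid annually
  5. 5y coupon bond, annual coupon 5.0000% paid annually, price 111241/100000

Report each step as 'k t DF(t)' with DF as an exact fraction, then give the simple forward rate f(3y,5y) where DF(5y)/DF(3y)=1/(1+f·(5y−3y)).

1 1 997/1000
2 2 2453/2500
3 3 469/500
4 4 8961/10000
5 5 8779/10000
f(3y,5y) = ((469/500)/(8779/10000) − 1)/(2) = 601/17558 ≈ 3.4229%

step 1 [1y] swap r/1=3/997: DF=(1 − 3/997·(0))/(1+3/997) = 997/1000 ≈ 0.997000
step 2 [2y] zero: DF = P = 2453/2500 ≈ 0.981200
step 3 [3y] swap r/1=310/14581: DF=(1 − 310/14581·(0.997000+0.981200))/(1+310/14581) = 469/500 ≈ 0.938000
step 4 [4y] swap r/1=1039/38123: DF=(1 − 1039/38123·(0.997000+0.981200+0.938000))/(1+1039/38123) = 8961/10000 ≈ 0.896100
step 5 [5y] bond c/1=1/20: DF=(111241/100000 − 1/20·(0.997000+0.981200+0.938000+0.896100))/(1+1/20) = 8779/10000 ≈ 0.877900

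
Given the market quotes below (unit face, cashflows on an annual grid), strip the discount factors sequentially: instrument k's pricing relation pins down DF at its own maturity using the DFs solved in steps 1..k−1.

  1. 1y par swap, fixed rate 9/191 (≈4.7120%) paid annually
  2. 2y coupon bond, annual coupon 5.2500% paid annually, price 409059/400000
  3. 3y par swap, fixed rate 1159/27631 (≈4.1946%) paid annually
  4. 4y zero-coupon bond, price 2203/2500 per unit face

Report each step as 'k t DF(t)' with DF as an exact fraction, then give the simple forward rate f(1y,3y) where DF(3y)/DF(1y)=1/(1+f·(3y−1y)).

step 1 [1y] swap r/1=9/191: DF=(1 − 9/191·(0))/(1+9/191) = 191/200 ≈ 0.955000
step 2 [2y] bond c/1=21/400: DF=(409059/400000 − 21/400·(0.955000))/(1+21/400) = 231/250 ≈ 0.924000
step 3 [3y] swap r/1=1159/27631: DF=(1 − 1159/27631·(0.955000+0.924000))/(1+1159/27631) = 8841/10000 ≈ 0.884100
step 4 [4y] zero: DF = P = 2203/2500 ≈ 0.881200

1 1 191/200
2 2 231/250
3 3 8841/10000
4 4 2203/2500
f(1y,3y) = ((191/200)/(8841/10000) − 1)/(2) = 709/17682 ≈ 4.0097%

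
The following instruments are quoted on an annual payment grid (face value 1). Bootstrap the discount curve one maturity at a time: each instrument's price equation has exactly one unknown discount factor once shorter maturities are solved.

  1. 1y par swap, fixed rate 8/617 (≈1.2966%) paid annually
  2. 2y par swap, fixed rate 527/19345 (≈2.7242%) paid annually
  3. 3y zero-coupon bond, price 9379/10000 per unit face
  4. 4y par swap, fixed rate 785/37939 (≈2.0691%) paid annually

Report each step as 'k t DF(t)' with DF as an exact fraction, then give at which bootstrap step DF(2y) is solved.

step 1 [1y] swap r/1=8/617: DF=(1 − 8/617·(0))/(1+8/617) = 617/625 ≈ 0.987200
step 2 [2y] swap r/1=527/19345: DF=(1 − 527/19345·(0.987200))/(1+527/19345) = 9473/10000 ≈ 0.947300
step 3 [3y] zero: DF = P = 9379/10000 ≈ 0.937900
step 4 [4y] swap r/1=785/37939: DF=(1 − 785/37939·(0.987200+0.947300+0.937900))/(1+785/37939) = 1843/2000 ≈ 0.921500

1 1 617/625
2 2 9473/10000
3 3 9379/10000
4 4 1843/2000
DF(2y) is solved at step 2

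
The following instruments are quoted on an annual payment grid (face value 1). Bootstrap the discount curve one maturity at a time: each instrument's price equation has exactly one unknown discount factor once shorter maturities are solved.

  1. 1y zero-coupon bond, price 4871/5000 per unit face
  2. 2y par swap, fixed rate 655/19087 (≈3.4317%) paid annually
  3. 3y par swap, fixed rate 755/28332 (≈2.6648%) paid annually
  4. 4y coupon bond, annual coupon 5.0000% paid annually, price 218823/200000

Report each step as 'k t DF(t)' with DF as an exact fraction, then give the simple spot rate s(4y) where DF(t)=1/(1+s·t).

step 1 [1y] zero: DF = P = 4871/5000 ≈ 0.974200
step 2 [2y] swap r/1=655/19087: DF=(1 − 655/19087·(0.974200))/(1+655/19087) = 1869/2000 ≈ 0.934500
step 3 [3y] swap r/1=755/28332: DF=(1 − 755/28332·(0.974200+0.934500))/(1+755/28332) = 1849/2000 ≈ 0.924500
step 4 [4y] bond c/1=1/20: DF=(218823/200000 − 1/20·(0.974200+0.934500+0.924500))/(1+1/20) = 9071/10000 ≈ 0.907100

1 1 4871/5000
2 2 1869/2000
3 3 1849/2000
4 4 9071/10000
s(4y) = (1/(9071/10000) − 1)/(4) = 929/36284 ≈ 2.5604%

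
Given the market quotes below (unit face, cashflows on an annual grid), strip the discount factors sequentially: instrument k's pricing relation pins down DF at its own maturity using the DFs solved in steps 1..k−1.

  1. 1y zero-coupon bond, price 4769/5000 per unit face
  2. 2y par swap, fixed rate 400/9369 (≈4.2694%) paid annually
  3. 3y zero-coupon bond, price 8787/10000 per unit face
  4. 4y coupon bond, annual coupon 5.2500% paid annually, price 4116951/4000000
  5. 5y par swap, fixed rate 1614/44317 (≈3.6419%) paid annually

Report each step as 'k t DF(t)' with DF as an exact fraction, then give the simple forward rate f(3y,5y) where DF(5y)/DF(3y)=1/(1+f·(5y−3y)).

1 1 4769/5000
2 2 23/25
3 3 8787/10000
4 4 4203/5000
5 5 4193/5000
f(3y,5y) = ((8787/10000)/(4193/5000) − 1)/(2) = 401/16772 ≈ 2.3909%

step 1 [1y] zero: DF = P = 4769/5000 ≈ 0.953800
step 2 [2y] swap r/1=400/9369: DF=(1 − 400/9369·(0.953800))/(1+400/9369) = 23/25 ≈ 0.920000
step 3 [3y] zero: DF = P = 8787/10000 ≈ 0.878700
step 4 [4y] bond c/1=21/400: DF=(4116951/4000000 − 21/400·(0.953800+0.920000+0.878700))/(1+21/400) = 4203/5000 ≈ 0.840600
step 5 [5y] swap r/1=1614/44317: DF=(1 − 1614/44317·(0.953800+0.920000+0.878700+0.840600))/(1+1614/44317) = 4193/5000 ≈ 0.838600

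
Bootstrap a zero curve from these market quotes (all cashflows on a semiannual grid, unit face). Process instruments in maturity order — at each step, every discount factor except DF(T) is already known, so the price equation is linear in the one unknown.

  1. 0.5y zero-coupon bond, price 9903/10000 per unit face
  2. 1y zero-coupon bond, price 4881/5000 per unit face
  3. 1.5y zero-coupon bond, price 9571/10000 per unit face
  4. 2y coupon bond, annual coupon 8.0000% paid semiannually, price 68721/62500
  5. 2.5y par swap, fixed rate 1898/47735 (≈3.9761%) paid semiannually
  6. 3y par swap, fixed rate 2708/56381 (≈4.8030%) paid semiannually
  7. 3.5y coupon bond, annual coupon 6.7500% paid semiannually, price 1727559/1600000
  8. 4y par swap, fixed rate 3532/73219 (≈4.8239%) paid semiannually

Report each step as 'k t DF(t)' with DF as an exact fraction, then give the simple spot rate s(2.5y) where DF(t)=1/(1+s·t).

1 1/2 9903/10000
2 1 4881/5000
3 3/2 9571/10000
4 2 1181/1250
5 5/2 9051/10000
6 3 4323/5000
7 7/2 2151/2500
8 4 4117/5000
s(2.5y) = (1/(9051/10000) − 1)/(5/2) = 1898/45255 ≈ 4.1940%

step 1 [0.5y] zero: DF = P = 9903/10000 ≈ 0.990300
step 2 [1y] zero: DF = P = 4881/5000 ≈ 0.976200
step 3 [1.5y] zero: DF = P = 9571/10000 ≈ 0.957100
step 4 [2y] bond c/2=1/25: DF=(68721/62500 − 1/25·(0.990300+0.976200+0.957100))/(1+1/25) = 1181/1250 ≈ 0.944800
step 5 [2.5y] swap r/2=949/47735: DF=(1 − 949/47735·(0.990300+0.976200+0.957100+0.944800))/(1+949/47735) = 9051/10000 ≈ 0.905100
step 6 [3y] swap r/2=1354/56381: DF=(1 − 1354/56381·(0.990300+0.976200+0.957100+0.944800+0.905100))/(1+1354/56381) = 4323/5000 ≈ 0.864600
step 7 [3.5y] bond c/2=27/800: DF=(1727559/1600000 − 27/800·(0.990300+0.976200+0.957100+0.944800+0.905100+0.864600))/(1+27/800) = 2151/2500 ≈ 0.860400
step 8 [4y] swap r/2=1766/73219: DF=(1 − 1766/73219·(0.990300+0.976200+0.957100+0.944800+0.905100+0.864600+0.860400))/(1+1766/73219) = 4117/5000 ≈ 0.823400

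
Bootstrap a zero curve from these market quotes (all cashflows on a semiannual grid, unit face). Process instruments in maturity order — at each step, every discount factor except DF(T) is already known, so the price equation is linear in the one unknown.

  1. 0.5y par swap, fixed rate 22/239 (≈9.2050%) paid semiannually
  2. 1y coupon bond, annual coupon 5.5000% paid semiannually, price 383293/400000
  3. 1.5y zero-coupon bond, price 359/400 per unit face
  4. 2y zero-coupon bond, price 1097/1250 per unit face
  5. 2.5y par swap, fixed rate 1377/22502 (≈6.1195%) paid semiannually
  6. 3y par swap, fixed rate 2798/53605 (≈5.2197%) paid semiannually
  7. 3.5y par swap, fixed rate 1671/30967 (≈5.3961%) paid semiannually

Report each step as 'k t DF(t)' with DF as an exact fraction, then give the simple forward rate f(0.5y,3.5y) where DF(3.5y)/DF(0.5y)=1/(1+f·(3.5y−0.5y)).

step 1 [0.5y] swap r/2=11/239: DF=(1 − 11/239·(0))/(1+11/239) = 239/250 ≈ 0.956000
step 2 [1y] bond c/2=11/400: DF=(383293/400000 − 11/400·(0.956000))/(1+11/400) = 907/1000 ≈ 0.907000
step 3 [1.5y] zero: DF = P = 359/400 ≈ 0.897500
step 4 [2y] zero: DF = P = 1097/1250 ≈ 0.877600
step 5 [2.5y] swap r/2=1377/45004: DF=(1 − 1377/45004·(0.956000+0.907000+0.897500+0.877600))/(1+1377/45004) = 8623/10000 ≈ 0.862300
step 6 [3y] swap r/2=1399/53605: DF=(1 − 1399/53605·(0.956000+0.907000+0.897500+0.877600+0.862300))/(1+1399/53605) = 8601/10000 ≈ 0.860100
step 7 [3.5y] swap r/2=1671/61934: DF=(1 − 1671/61934·(0.956000+0.907000+0.897500+0.877600+0.862300+0.860100))/(1+1671/61934) = 8329/10000 ≈ 0.832900

1 1/2 239/250
2 1 907/1000
3 3/2 359/400
4 2 1097/1250
5 5/2 8623/10000
6 3 8601/10000
7 7/2 8329/10000
f(0.5y,3.5y) = ((239/250)/(8329/10000) − 1)/(3) = 1231/24987 ≈ 4.9266%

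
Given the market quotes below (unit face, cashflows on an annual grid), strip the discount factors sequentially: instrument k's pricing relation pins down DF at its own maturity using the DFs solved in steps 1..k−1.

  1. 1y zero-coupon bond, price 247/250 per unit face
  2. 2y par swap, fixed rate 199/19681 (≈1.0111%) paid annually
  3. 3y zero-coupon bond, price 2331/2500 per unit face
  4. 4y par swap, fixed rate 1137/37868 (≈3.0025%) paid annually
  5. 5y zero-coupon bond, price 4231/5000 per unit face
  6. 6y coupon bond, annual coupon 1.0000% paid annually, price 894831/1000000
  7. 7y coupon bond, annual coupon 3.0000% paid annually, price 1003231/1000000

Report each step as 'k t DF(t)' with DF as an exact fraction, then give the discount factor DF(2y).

step 1 [1y] zero: DF = P = 247/250 ≈ 0.988000
step 2 [2y] swap r/1=199/19681: DF=(1 − 199/19681·(0.988000))/(1+199/19681) = 9801/10000 ≈ 0.980100
step 3 [3y] zero: DF = P = 2331/2500 ≈ 0.932400
step 4 [4y] swap r/1=1137/37868: DF=(1 − 1137/37868·(0.988000+0.980100+0.932400))/(1+1137/37868) = 8863/10000 ≈ 0.886300
step 5 [5y] zero: DF = P = 4231/5000 ≈ 0.846200
step 6 [6y] bond c/1=1/100: DF=(894831/1000000 − 1/100·(0.988000+0.980100+0.932400+0.886300+0.846200))/(1+1/100) = 8401/10000 ≈ 0.840100
step 7 [7y] bond c/1=3/100: DF=(1003231/1000000 − 3/100·(0.988000+0.980100+0.932400+0.886300+0.846200+0.840100))/(1+3/100) = 4073/5000 ≈ 0.814600

1 1 247/250
2 2 9801/10000
3 3 2331/2500
4 4 8863/10000
5 5 4231/5000
6 6 8401/10000
7 7 4073/5000
DF(2y) = 9801/10000 ≈ 0.980100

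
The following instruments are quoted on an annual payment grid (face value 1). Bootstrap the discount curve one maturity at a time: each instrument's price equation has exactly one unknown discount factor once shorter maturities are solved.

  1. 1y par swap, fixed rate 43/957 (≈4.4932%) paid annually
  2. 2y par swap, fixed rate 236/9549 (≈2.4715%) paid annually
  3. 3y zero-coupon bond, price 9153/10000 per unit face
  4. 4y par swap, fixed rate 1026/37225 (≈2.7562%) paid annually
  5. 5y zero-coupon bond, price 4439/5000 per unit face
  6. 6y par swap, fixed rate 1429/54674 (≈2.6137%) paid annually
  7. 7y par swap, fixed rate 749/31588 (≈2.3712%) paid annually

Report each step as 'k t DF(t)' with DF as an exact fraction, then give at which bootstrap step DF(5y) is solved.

step 1 [1y] swap r/1=43/957: DF=(1 − 43/957·(0))/(1+43/957) = 957/1000 ≈ 0.957000
step 2 [2y] swap r/1=236/9549: DF=(1 − 236/9549·(0.957000))/(1+236/9549) = 1191/1250 ≈ 0.952800
step 3 [3y] zero: DF = P = 9153/10000 ≈ 0.915300
step 4 [4y] swap r/1=1026/37225: DF=(1 − 1026/37225·(0.957000+0.952800+0.915300))/(1+1026/37225) = 4487/5000 ≈ 0.897400
step 5 [5y] zero: DF = P = 4439/5000 ≈ 0.887800
step 6 [6y] swap r/1=1429/54674: DF=(1 − 1429/54674·(0.957000+0.952800+0.915300+0.897400+0.887800))/(1+1429/54674) = 8571/10000 ≈ 0.857100
step 7 [7y] swap r/1=749/31588: DF=(1 − 749/31588·(0.957000+0.952800+0.915300+0.897400+0.887800+0.857100))/(1+749/31588) = 4251/5000 ≈ 0.850200

1 1 957/1000
2 2 1191/1250
3 3 9153/10000
4 4 4487/5000
5 5 4439/5000
6 6 8571/10000
7 7 4251/5000
DF(5y) is solved at step 5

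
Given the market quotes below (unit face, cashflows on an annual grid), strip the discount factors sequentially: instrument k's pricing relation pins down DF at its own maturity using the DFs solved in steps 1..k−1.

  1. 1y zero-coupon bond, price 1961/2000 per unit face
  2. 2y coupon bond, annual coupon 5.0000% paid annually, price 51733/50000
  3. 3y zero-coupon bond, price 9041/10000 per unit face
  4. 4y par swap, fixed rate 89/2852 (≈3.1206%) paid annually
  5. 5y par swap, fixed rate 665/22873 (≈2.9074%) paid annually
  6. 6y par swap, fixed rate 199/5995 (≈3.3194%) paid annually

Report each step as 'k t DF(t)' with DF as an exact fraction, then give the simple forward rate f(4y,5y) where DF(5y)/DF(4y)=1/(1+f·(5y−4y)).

step 1 [1y] zero: DF = P = 1961/2000 ≈ 0.980500
step 2 [2y] bond c/1=1/20: DF=(51733/50000 − 1/20·(0.980500))/(1+1/20) = 9387/10000 ≈ 0.938700
step 3 [3y] zero: DF = P = 9041/10000 ≈ 0.904100
step 4 [4y] swap r/1=89/2852: DF=(1 − 89/2852·(0.980500+0.938700+0.904100))/(1+89/2852) = 8843/10000 ≈ 0.884300
step 5 [5y] swap r/1=665/22873: DF=(1 − 665/22873·(0.980500+0.938700+0.904100+0.884300))/(1+665/22873) = 867/1000 ≈ 0.867000
step 6 [6y] swap r/1=199/5995: DF=(1 − 199/5995·(0.980500+0.938700+0.904100+0.884300+0.867000))/(1+199/5995) = 8209/10000 ≈ 0.820900

1 1 1961/2000
2 2 9387/10000
3 3 9041/10000
4 4 8843/10000
5 5 867/1000
6 6 8209/10000
f(4y,5y) = ((8843/10000)/(867/1000) − 1)/(1) = 173/8670 ≈ 1.9954%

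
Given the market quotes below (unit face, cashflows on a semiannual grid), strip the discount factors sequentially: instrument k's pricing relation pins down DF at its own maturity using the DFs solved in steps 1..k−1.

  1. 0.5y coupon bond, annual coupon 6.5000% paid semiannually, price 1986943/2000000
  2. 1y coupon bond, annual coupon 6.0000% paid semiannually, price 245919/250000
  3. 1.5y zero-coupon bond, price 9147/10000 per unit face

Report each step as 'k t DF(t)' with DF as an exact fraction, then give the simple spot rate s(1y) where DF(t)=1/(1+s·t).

step 1 [0.5y] bond c/2=13/400: DF=(1986943/2000000 − 13/400·(0))/(1+13/400) = 4811/5000 ≈ 0.962200
step 2 [1y] bond c/2=3/100: DF=(245919/250000 − 3/100·(0.962200))/(1+3/100) = 927/1000 ≈ 0.927000
step 3 [1.5y] zero: DF = P = 9147/10000 ≈ 0.914700

1 1/2 4811/5000
2 1 927/1000
3 3/2 9147/10000
s(1y) = (1/(927/1000) − 1)/(1) = 73/927 ≈ 7.8749%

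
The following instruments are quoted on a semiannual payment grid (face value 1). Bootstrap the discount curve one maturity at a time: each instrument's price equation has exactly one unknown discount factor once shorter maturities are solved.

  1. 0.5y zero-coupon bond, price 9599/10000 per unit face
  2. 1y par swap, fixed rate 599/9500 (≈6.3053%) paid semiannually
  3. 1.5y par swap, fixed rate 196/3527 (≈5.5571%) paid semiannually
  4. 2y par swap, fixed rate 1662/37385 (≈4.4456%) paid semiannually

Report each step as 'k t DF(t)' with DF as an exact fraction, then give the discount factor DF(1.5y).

1 1/2 9599/10000
2 1 9401/10000
3 3/2 576/625
4 2 9169/10000
DF(1.5y) = 576/625 ≈ 0.921600

step 1 [0.5y] zero: DF = P = 9599/10000 ≈ 0.959900
step 2 [1y] swap r/2=599/19000: DF=(1 − 599/19000·(0.959900))/(1+599/19000) = 9401/10000 ≈ 0.940100
step 3 [1.5y] swap r/2=98/3527: DF=(1 − 98/3527·(0.959900+0.940100))/(1+98/3527) = 576/625 ≈ 0.921600
step 4 [2y] swap r/2=831/37385: DF=(1 − 831/37385·(0.959900+0.940100+0.921600))/(1+831/37385) = 9169/10000 ≈ 0.916900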